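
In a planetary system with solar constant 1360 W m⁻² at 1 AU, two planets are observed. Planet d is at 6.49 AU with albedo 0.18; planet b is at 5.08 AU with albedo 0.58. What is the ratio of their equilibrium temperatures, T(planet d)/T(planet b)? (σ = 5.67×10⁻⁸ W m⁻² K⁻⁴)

T_eq = [S₀(1−A)/(4σd²)]^(1/4), so T ∝ (1−A)^(1/4) / √d.
T₁ = [1360×0.82/(4×5.67×10⁻⁸×6.49²)]^(1/4) = 103.95 K.
T₂ = [1360×0.42/(4×5.67×10⁻⁸×5.08²)]^(1/4) = 99.39 K.

T₁/T₂ ≈ 1.046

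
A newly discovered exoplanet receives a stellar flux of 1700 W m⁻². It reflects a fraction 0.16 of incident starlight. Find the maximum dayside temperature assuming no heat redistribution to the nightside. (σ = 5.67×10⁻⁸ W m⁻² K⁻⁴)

T_ss ≈ 398 K

With no redistribution each surface element balances locally: S(1−A) = σT⁴.
T = [1700 × 0.84 / 5.67×10⁻⁸]^(1/4) = (2.52×10¹⁰)^(1/4) = 398 K.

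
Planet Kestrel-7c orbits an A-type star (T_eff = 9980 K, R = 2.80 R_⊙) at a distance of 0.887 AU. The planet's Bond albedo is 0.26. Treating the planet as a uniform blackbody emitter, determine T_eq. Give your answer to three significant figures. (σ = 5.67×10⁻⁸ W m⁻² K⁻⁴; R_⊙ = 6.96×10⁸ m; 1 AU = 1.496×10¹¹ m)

R_⋆ = 2.80 × 6.96×10⁸ = 1.95×10⁹ m.
d = 0.887 AU = 1.33×10¹¹ m.
L = 4πR_⋆²σT_⋆⁴ = 4π(1.95×10⁹)² × 5.67×10⁻⁸ × (9980)⁴ = 2.68×10²⁸ W.
S = L/(4πd²) = 1.21×10⁵ W m⁻².
Energy balance: absorbed = emitted ⇒ πR²·S(1−A) = 4πR²·σT_eq⁴, so T_eq⁴ = S(1−A)/(4σ).
T_eq = [1.21×10⁵ × 0.74 / (4 × 5.67×10⁻⁸)]^(1/4) = (3.96×10¹¹)^(1/4) = 793 K.

T_eq ≈ 793 K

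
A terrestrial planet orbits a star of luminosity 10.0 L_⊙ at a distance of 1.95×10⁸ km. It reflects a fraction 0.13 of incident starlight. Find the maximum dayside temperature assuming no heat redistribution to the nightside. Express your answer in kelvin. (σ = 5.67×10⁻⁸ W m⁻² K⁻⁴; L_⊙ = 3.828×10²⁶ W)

T_ss ≈ 592 K

d = 1.95×10⁸ km = 1.95×10¹¹ m.
L = 10.0 × 3.828×10²⁶ = 3.83×10²⁷ W.
Flux: S = L/(4πd²) = 3.83×10²⁷/(4π×(1.95×10¹¹)²) = 8010 W m⁻².
With no redistribution each surface element balances locally: S(1−A) = σT⁴.
T = [8010 × 0.87 / 5.67×10⁻⁸]^(1/4) = (1.23×10¹¹)^(1/4) = 592 K.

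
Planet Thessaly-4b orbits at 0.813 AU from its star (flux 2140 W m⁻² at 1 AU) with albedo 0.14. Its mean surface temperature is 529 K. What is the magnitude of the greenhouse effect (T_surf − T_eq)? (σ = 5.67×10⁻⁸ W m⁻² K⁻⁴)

ΔT ≈ 196.1 K

S = 2140/0.813² = 3238 W m⁻².
T_eq = [S(1−A)/(4σ)]^(1/4) = [3238×0.86/(4×5.67×10⁻⁸)]^(1/4) = 332.9 K.
ΔT = T_surf − T_eq = 529 − 332.9.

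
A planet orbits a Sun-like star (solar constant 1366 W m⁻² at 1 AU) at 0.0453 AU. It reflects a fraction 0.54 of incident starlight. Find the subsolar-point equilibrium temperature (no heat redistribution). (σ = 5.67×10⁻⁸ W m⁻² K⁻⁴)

T_ss ≈ 1520 K

Flux at 0.0453 AU: S = 1366/0.0453² = 6.66×10⁵ W m⁻².
At the subsolar point the surface absorbs S(1−A) and emits σT⁴ per unit area — no factor of 4, since only the local patch is in balance.
T = [6.66×10⁵ × 0.46 / 5.67×10⁻⁸]^(1/4) = (5.40×10¹²)^(1/4) = 1520 K.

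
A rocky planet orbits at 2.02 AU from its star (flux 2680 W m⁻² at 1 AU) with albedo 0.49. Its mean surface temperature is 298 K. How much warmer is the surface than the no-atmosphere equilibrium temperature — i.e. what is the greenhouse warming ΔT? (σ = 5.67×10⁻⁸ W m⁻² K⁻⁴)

ΔT ≈ 102.0 K

S = 2680/2.02² = 656.8 W m⁻².
T_eq = [S(1−A)/(4σ)]^(1/4) = [656.8×0.51/(4×5.67×10⁻⁸)]^(1/4) = 196.0 K.
ΔT = T_surf − T_eq = 298 − 196.0.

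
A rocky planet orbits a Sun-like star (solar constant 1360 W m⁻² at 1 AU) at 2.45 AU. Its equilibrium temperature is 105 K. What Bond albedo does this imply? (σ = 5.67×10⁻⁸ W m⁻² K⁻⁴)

A ≈ 0.88

Flux at 2.45 AU: S = 1360/2.45² = 227 W m⁻².
From T_eq⁴ = S(1−A)/(4σ): 1−A = 4σT_eq⁴/S.
1−A = 4 × 5.67×10⁻⁸ × (105)⁴ / 227 = 0.122.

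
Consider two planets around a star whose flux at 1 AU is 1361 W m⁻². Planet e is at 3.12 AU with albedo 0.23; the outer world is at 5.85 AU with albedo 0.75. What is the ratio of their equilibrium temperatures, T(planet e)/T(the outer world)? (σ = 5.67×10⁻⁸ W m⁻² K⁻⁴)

T_eq = [S₀(1−A)/(4σd²)]^(1/4), so T ∝ (1−A)^(1/4) / √d.
T₁ = [1361×0.77/(4×5.67×10⁻⁸×3.12²)]^(1/4) = 147.60 K.
T₂ = [1361×0.25/(4×5.67×10⁻⁸×5.85²)]^(1/4) = 81.37 K.

T₁/T₂ ≈ 1.814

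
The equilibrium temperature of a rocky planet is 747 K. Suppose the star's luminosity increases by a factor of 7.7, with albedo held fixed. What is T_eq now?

T_eq ≈ 1240 K

T_eq ∝ L^(1/4) · d^(−1/2).
T′ = 747 × 7.7^(1/4) = 1240 K.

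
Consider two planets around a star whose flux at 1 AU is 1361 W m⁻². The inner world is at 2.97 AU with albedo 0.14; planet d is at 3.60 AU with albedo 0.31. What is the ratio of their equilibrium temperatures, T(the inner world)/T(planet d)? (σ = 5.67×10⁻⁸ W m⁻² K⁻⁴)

T₁/T₂ ≈ 1.163

T_eq = [S₀(1−A)/(4σd²)]^(1/4), so T ∝ (1−A)^(1/4) / √d.
T₁ = [1361×0.86/(4×5.67×10⁻⁸×2.97²)]^(1/4) = 155.52 K.
T₂ = [1361×0.69/(4×5.67×10⁻⁸×3.60²)]^(1/4) = 133.69 K.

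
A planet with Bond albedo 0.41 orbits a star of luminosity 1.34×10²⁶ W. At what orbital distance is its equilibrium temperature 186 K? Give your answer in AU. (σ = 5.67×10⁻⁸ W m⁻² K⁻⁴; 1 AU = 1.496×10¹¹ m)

From T_eq⁴ = L(1−A)/(16πσd²): d = √[L(1−A)/(16πσT_eq⁴)].
d = √[1.34×10²⁶ × 0.59 / (16π × 5.67×10⁻⁸ × (186)⁴)] = 1.52×10¹¹ m = 1.02 AU.

d ≈ 1.02 AU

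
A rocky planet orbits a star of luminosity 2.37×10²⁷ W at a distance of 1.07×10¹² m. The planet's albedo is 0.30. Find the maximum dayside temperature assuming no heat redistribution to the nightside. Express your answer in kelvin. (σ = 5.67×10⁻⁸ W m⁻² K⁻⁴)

T_ss ≈ 212 K

Flux: S = L/(4πd²) = 2.37×10²⁷/(4π×(1.07×10¹²)²) = 165 W m⁻².
With no redistribution each surface element balances locally: S(1−A) = σT⁴.
T = [165 × 0.70 / 5.67×10⁻⁸]^(1/4) = (2.03×10⁹)^(1/4) = 212 K.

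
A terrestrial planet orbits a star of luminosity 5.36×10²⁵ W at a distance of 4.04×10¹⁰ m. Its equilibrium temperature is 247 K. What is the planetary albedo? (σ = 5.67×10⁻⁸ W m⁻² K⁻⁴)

Flux: S = L/(4πd²) = 5.36×10²⁵/(4π×(4.04×10¹⁰)²) = 2610 W m⁻².
From T_eq⁴ = S(1−A)/(4σ): 1−A = 4σT_eq⁴/S.
1−A = 4 × 5.67×10⁻⁸ × (247)⁴ / 2610 = 0.323.

A ≈ 0.68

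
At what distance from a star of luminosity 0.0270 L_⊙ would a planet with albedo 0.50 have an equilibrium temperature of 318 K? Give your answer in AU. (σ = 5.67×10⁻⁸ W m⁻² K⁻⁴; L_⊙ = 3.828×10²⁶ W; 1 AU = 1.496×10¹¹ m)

d ≈ 0.0890 AU

L = 0.0270 × 3.828×10²⁶ = 1.03×10²⁵ W.
From T_eq⁴ = L(1−A)/(16πσd²): d = √[L(1−A)/(16πσT_eq⁴)].
d = √[1.03×10²⁵ × 0.50 / (16π × 5.67×10⁻⁸ × (318)⁴)] = 1.33×10¹⁰ m = 0.0890 AU.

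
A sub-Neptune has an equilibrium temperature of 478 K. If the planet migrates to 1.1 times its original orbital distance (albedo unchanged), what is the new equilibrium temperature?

T_eq ≈ 456 K

T_eq ∝ L^(1/4) · d^(−1/2).
T′ = 478 / 1.1^(1/2) = 456 K.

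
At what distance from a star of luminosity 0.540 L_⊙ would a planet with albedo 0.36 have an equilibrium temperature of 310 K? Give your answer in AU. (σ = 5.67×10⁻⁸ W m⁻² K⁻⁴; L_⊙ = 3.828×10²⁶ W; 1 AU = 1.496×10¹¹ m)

L = 0.540 × 3.828×10²⁶ = 2.07×10²⁶ W.
From T_eq⁴ = L(1−A)/(16πσd²): d = √[L(1−A)/(16πσT_eq⁴)].
d = √[2.07×10²⁶ × 0.64 / (16π × 5.67×10⁻⁸ × (310)⁴)] = 7.09×10¹⁰ m = 0.474 AU.

d ≈ 0.474 AU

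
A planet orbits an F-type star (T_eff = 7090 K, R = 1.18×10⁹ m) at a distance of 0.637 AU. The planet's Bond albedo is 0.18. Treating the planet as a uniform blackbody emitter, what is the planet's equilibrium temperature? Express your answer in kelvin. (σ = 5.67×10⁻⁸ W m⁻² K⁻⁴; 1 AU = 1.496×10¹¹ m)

T_eq ≈ 531 K

d = 0.637 AU = 9.53×10¹⁰ m.
L = 4πR_⋆²σT_⋆⁴ = 4π(1.18×10⁹)² × 5.67×10⁻⁸ × (7090)⁴ = 2.51×10²⁷ W.
S = L/(4πd²) = 2.20×10⁴ W m⁻².
Energy balance: absorbed = emitted ⇒ πR²·S(1−A) = 4πR²·σT_eq⁴, so T_eq⁴ = S(1−A)/(4σ).
T_eq = [2.20×10⁴ × 0.82 / (4 × 5.67×10⁻⁸)]^(1/4) = (7.94×10¹⁰)^(1/4) = 531 K.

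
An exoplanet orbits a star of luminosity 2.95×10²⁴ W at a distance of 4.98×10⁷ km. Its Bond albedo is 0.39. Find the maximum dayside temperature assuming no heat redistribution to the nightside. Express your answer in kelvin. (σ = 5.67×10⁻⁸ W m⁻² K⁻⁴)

d = 4.98×10⁷ km = 4.98×10¹⁰ m.
Flux: S = L/(4πd²) = 2.95×10²⁴/(4π×(4.98×10¹⁰)²) = 94.7 W m⁻².
With no redistribution each surface element balances locally: S(1−A) = σT⁴.
T = [94.7 × 0.61 / 5.67×10⁻⁸]^(1/4) = (1.02×10⁹)^(1/4) = 179 K.

T_ss ≈ 179 K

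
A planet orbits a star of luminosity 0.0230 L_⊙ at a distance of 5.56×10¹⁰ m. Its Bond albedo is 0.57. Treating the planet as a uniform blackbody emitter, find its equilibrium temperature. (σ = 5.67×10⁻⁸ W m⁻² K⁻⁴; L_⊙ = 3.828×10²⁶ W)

L = 0.0230 × 3.828×10²⁶ = 8.80×10²⁴ W.
Flux: S = L/(4πd²) = 8.80×10²⁴/(4π×(5.56×10¹⁰)²) = 227 W m⁻².
Energy balance: absorbed = emitted ⇒ πR²·S(1−A) = 4πR²·σT_eq⁴, so T_eq⁴ = S(1−A)/(4σ).
T_eq = [227 × 0.43 / (4 × 5.67×10⁻⁸)]^(1/4) = (4.30×10⁸)^(1/4) = 144 K.

T_eq ≈ 144 K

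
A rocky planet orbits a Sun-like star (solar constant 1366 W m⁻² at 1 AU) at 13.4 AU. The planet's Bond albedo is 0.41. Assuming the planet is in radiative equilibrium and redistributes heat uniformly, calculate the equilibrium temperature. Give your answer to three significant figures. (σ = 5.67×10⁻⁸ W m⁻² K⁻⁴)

Flux at 13.4 AU: S = 1366/13.4² = 7.61 W m⁻².
Energy balance: absorbed = emitted ⇒ πR²·S(1−A) = 4πR²·σT_eq⁴, so T_eq⁴ = S(1−A)/(4σ).
T_eq = [7.61 × 0.59 / (4 × 5.67×10⁻⁸)]^(1/4) = (1.98×10⁷)^(1/4) = 66.7 K.

T_eq ≈ 66.7 K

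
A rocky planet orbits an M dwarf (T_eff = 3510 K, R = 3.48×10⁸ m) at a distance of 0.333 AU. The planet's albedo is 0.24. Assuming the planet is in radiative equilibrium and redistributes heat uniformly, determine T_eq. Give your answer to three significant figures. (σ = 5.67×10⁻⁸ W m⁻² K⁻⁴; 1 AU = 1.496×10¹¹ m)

T_eq ≈ 194 K

d = 0.333 AU = 4.98×10¹⁰ m.
L = 4πR_⋆²σT_⋆⁴ = 4π(3.48×10⁸)² × 5.67×10⁻⁸ × (3510)⁴ = 1.31×10²⁵ W.
S = L/(4πd²) = 420 W m⁻².
Energy balance: absorbed = emitted ⇒ πR²·S(1−A) = 4πR²·σT_eq⁴, so T_eq⁴ = S(1−A)/(4σ).
T_eq = [420 × 0.76 / (4 × 5.67×10⁻⁸)]^(1/4) = (1.41×10⁹)^(1/4) = 194 K.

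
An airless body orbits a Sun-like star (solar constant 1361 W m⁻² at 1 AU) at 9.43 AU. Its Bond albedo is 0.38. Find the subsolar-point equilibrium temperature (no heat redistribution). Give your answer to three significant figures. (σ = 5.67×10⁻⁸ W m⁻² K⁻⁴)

T_ss ≈ 114 K

Flux at 9.43 AU: S = 1361/9.43² = 15.3 W m⁻².
At the subsolar point the surface absorbs S(1−A) and emits σT⁴ per unit area — no factor of 4, since only the local patch is in balance.
T = [15.3 × 0.62 / 5.67×10⁻⁸]^(1/4) = (1.67×10⁸)^(1/4) = 114 K.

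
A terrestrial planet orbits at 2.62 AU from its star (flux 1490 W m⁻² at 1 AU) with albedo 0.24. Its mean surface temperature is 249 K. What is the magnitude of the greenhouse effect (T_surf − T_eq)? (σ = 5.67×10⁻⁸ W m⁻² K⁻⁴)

S = 1490/2.62² = 217.1 W m⁻².
T_eq = [S(1−A)/(4σ)]^(1/4) = [217.1×0.76/(4×5.67×10⁻⁸)]^(1/4) = 164.2 K.
ΔT = T_surf − T_eq = 249 − 164.2.

ΔT ≈ 84.8 K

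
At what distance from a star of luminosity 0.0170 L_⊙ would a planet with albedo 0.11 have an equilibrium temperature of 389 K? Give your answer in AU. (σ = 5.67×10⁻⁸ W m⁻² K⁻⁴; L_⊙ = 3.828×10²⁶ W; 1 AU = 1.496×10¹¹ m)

L = 0.0170 × 3.828×10²⁶ = 6.51×10²⁴ W.
From T_eq⁴ = L(1−A)/(16πσd²): d = √[L(1−A)/(16πσT_eq⁴)].
d = √[6.51×10²⁴ × 0.89 / (16π × 5.67×10⁻⁸ × (389)⁴)] = 9.42×10⁹ m = 0.0630 AU.

d ≈ 0.0630 AU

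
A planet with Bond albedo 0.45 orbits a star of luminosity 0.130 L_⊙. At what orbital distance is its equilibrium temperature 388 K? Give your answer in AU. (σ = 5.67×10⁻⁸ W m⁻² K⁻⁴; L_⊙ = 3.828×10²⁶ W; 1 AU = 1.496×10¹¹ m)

d ≈ 0.138 AU

L = 0.130 × 3.828×10²⁶ = 4.98×10²⁵ W.
From T_eq⁴ = L(1−A)/(16πσd²): d = √[L(1−A)/(16πσT_eq⁴)].
d = √[4.98×10²⁵ × 0.55 / (16π × 5.67×10⁻⁸ × (388)⁴)] = 2.06×10¹⁰ m = 0.138 AU.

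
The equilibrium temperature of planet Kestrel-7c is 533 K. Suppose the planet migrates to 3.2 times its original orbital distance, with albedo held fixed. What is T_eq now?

T_eq ≈ 298 K

T_eq ∝ L^(1/4) · d^(−1/2).
T′ = 533 / 3.2^(1/2) = 298 K.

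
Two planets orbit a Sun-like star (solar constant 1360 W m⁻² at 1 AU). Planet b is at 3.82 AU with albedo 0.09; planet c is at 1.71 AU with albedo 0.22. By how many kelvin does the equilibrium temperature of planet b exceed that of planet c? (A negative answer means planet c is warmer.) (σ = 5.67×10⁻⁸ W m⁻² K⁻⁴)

T_eq = [S₀(1−A)/(4σd²)]^(1/4), so T ∝ (1−A)^(1/4) / √d.
T₁ = [1360×0.91/(4×5.67×10⁻⁸×3.82²)]^(1/4) = 139.06 K.
T₂ = [1360×0.78/(4×5.67×10⁻⁸×1.71²)]^(1/4) = 199.99 K.

ΔT ≈ -60.9 K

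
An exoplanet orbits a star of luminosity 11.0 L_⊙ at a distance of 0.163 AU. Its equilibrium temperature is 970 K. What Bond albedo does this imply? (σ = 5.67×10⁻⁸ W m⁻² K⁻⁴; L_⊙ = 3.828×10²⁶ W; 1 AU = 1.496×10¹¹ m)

A ≈ 0.64

d = 0.163 AU = 2.44×10¹⁰ m.
L = 11.0 × 3.828×10²⁶ = 4.21×10²⁷ W.
Flux: S = L/(4πd²) = 4.21×10²⁷/(4π×(2.44×10¹⁰)²) = 5.64×10⁵ W m⁻².
From T_eq⁴ = S(1−A)/(4σ): 1−A = 4σT_eq⁴/S.
1−A = 4 × 5.67×10⁻⁸ × (970)⁴ / 5.64×10⁵ = 0.356.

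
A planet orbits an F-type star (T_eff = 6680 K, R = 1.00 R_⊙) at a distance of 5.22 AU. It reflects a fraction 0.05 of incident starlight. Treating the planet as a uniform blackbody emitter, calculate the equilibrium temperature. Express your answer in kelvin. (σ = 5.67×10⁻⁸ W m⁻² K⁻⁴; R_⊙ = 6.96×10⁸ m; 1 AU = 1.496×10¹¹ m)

T_eq ≈ 139 K

R_⋆ = 1.00 × 6.96×10⁸ = 6.96×10⁸ m.
d = 5.22 AU = 7.81×10¹¹ m.
L = 4πR_⋆²σT_⋆⁴ = 4π(6.96×10⁸)² × 5.67×10⁻⁸ × (6680)⁴ = 6.87×10²⁶ W.
S = L/(4πd²) = 89.7 W m⁻².
Energy balance: absorbed = emitted ⇒ πR²·S(1−A) = 4πR²·σT_eq⁴, so T_eq⁴ = S(1−A)/(4σ).
T_eq = [89.7 × 0.95 / (4 × 5.67×10⁻⁸)]^(1/4) = (3.76×10⁸)^(1/4) = 139 K.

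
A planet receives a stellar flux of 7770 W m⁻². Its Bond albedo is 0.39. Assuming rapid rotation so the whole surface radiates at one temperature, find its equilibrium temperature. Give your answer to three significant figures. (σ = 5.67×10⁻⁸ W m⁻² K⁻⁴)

Energy balance: absorbed = emitted ⇒ πR²·S(1−A) = 4πR²·σT_eq⁴, so T_eq⁴ = S(1−A)/(4σ).
T_eq = [7770 × 0.61 / (4 × 5.67×10⁻⁸)]^(1/4) = (2.09×10¹⁰)^(1/4) = 380 K.

T_eq ≈ 380 K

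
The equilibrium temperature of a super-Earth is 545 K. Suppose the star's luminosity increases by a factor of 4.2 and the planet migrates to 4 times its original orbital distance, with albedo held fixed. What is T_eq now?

T_eq ≈ 390 K

T_eq ∝ L^(1/4) · d^(−1/2).
T′ = 545 × 4.2^(1/4) / 4^(1/2) = 390 K.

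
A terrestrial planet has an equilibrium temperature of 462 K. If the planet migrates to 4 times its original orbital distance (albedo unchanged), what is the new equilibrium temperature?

T_eq ∝ L^(1/4) · d^(−1/2).
T′ = 462 / 4^(1/2) = 231 K.

T_eq ≈ 231 K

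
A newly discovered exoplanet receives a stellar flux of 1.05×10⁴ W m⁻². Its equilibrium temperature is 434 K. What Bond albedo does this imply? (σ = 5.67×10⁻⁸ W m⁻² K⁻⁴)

A ≈ 0.23

From T_eq⁴ = S(1−A)/(4σ): 1−A = 4σT_eq⁴/S.
1−A = 4 × 5.67×10⁻⁸ × (434)⁴ / 1.05×10⁴ = 0.766.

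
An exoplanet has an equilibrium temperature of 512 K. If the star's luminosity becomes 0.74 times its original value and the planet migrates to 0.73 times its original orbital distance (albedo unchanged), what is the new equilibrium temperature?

T_eq ∝ L^(1/4) · d^(−1/2).
T′ = 512 × 0.74^(1/4) / 0.73^(1/2) = 556 K.

T_eq ≈ 556 K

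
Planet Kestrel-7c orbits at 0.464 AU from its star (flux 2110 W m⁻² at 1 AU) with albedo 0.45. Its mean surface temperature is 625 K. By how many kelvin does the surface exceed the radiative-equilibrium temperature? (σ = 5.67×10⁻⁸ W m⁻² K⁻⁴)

S = 2110/0.464² = 9800 W m⁻².
T_eq = [S(1−A)/(4σ)]^(1/4) = [9800×0.55/(4×5.67×10⁻⁸)]^(1/4) = 392.6 K.
ΔT = T_surf − T_eq = 625 − 392.6.

ΔT ≈ 232.4 K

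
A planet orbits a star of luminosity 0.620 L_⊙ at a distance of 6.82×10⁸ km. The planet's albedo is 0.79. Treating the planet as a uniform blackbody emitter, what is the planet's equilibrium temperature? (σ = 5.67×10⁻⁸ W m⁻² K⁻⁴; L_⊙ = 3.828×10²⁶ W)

d = 6.82×10⁸ km = 6.82×10¹¹ m.
L = 0.620 × 3.828×10²⁶ = 2.37×10²⁶ W.
Flux: S = L/(4πd²) = 2.37×10²⁶/(4π×(6.82×10¹¹)²) = 40.6 W m⁻².
Energy balance: absorbed = emitted ⇒ πR²·S(1−A) = 4πR²·σT_eq⁴, so T_eq⁴ = S(1−A)/(4σ).
T_eq = [40.6 × 0.21 / (4 × 5.67×10⁻⁸)]^(1/4) = (3.76×10⁷)^(1/4) = 78.3 K.

T_eq ≈ 78.3 K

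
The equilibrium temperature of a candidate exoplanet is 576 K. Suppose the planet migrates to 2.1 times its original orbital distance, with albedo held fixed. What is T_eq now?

T_eq ∝ L^(1/4) · d^(−1/2).
T′ = 576 / 2.1^(1/2) = 397 K.

T_eq ≈ 397 K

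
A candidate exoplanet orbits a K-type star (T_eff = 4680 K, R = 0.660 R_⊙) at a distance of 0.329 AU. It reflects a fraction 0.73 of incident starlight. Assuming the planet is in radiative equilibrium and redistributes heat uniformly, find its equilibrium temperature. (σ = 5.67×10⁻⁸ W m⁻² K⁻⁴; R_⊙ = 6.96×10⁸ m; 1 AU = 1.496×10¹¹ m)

T_eq ≈ 230 K

R_⋆ = 0.660 × 6.96×10⁸ = 4.59×10⁸ m.
d = 0.329 AU = 4.92×10¹⁰ m.
L = 4πR_⋆²σT_⋆⁴ = 4π(4.59×10⁸)² × 5.67×10⁻⁸ × (4680)⁴ = 7.21×10²⁵ W.
S = L/(4πd²) = 2370 W m⁻².
Energy balance: absorbed = emitted ⇒ πR²·S(1−A) = 4πR²·σT_eq⁴, so T_eq⁴ = S(1−A)/(4σ).
T_eq = [2370 × 0.27 / (4 × 5.67×10⁻⁸)]^(1/4) = (2.82×10⁹)^(1/4) = 230 K.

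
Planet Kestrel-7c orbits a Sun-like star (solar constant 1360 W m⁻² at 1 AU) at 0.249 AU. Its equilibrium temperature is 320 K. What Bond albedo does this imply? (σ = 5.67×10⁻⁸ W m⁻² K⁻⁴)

A ≈ 0.89

Flux at 0.249 AU: S = 1360/0.249² = 2.19×10⁴ W m⁻².
From T_eq⁴ = S(1−A)/(4σ): 1−A = 4σT_eq⁴/S.
1−A = 4 × 5.67×10⁻⁸ × (320)⁴ / 2.19×10⁴ = 0.108.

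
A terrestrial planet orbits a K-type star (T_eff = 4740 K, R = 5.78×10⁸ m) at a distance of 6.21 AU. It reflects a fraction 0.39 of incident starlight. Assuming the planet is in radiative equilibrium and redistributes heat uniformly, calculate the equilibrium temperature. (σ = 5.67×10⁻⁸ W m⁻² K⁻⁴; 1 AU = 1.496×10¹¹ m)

d = 6.21 AU = 9.29×10¹¹ m.
L = 4πR_⋆²σT_⋆⁴ = 4π(5.78×10⁸)² × 5.67×10⁻⁸ × (4740)⁴ = 1.20×10²⁶ W.
S = L/(4πd²) = 11.1 W m⁻².
Energy balance: absorbed = emitted ⇒ πR²·S(1−A) = 4πR²·σT_eq⁴, so T_eq⁴ = S(1−A)/(4σ).
T_eq = [11.1 × 0.61 / (4 × 5.67×10⁻⁸)]^(1/4) = (2.98×10⁷)^(1/4) = 73.9 K.

T_eq ≈ 73.9 K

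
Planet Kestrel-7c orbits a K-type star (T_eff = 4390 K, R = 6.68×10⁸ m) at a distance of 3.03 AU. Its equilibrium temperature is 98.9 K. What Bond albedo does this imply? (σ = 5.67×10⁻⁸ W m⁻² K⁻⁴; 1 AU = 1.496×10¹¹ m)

A ≈ 0.53

d = 3.03 AU = 4.53×10¹¹ m.
L = 4πR_⋆²σT_⋆⁴ = 4π(6.68×10⁸)² × 5.67×10⁻⁸ × (4390)⁴ = 1.18×10²⁶ W.
S = L/(4πd²) = 45.7 W m⁻².
From T_eq⁴ = S(1−A)/(4σ): 1−A = 4σT_eq⁴/S.
1−A = 4 × 5.67×10⁻⁸ × (98.9)⁴ / 45.7 = 0.474.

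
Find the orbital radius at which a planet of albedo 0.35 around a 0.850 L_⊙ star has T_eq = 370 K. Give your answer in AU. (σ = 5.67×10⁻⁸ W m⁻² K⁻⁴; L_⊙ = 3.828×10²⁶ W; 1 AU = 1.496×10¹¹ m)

d ≈ 0.421 AU

L = 0.850 × 3.828×10²⁶ = 3.25×10²⁶ W.
From T_eq⁴ = L(1−A)/(16πσd²): d = √[L(1−A)/(16πσT_eq⁴)].
d = √[3.25×10²⁶ × 0.65 / (16π × 5.67×10⁻⁸ × (370)⁴)] = 6.29×10¹⁰ m = 0.421 AU.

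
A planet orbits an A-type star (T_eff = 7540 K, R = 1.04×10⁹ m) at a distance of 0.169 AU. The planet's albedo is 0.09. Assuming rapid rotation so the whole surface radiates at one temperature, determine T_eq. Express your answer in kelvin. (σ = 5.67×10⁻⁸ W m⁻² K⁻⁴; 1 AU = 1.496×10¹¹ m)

T_eq ≈ 1060 K

d = 0.169 AU = 2.53×10¹⁰ m.
L = 4πR_⋆²σT_⋆⁴ = 4π(1.04×10⁹)² × 5.67×10⁻⁸ × (7540)⁴ = 2.49×10²⁷ W.
S = L/(4πd²) = 3.10×10⁵ W m⁻².
Energy balance: absorbed = emitted ⇒ πR²·S(1−A) = 4πR²·σT_eq⁴, so T_eq⁴ = S(1−A)/(4σ).
T_eq = [3.10×10⁵ × 0.91 / (4 × 5.67×10⁻⁸)]^(1/4) = (1.24×10¹²)^(1/4) = 1060 K.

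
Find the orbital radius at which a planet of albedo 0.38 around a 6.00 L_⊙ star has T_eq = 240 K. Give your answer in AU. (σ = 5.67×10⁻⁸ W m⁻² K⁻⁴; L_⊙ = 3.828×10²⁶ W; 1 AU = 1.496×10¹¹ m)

d ≈ 2.59 AU

L = 6.00 × 3.828×10²⁶ = 2.30×10²⁷ W.
From T_eq⁴ = L(1−A)/(16πσd²): d = √[L(1−A)/(16πσT_eq⁴)].
d = √[2.30×10²⁷ × 0.62 / (16π × 5.67×10⁻⁸ × (240)⁴)] = 3.88×10¹¹ m = 2.59 AU.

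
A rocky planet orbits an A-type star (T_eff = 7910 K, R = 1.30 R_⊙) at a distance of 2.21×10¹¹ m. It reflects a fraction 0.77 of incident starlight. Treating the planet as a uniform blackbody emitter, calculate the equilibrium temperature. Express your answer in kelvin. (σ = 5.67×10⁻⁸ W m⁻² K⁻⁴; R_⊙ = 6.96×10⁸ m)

R_⋆ = 1.30 × 6.96×10⁸ = 9.05×10⁸ m.
L = 4πR_⋆²σT_⋆⁴ = 4π(9.05×10⁸)² × 5.67×10⁻⁸ × (7910)⁴ = 2.28×10²⁷ W.
S = L/(4πd²) = 3720 W m⁻².
Energy balance: absorbed = emitted ⇒ πR²·S(1−A) = 4πR²·σT_eq⁴, so T_eq⁴ = S(1−A)/(4σ).
T_eq = [3720 × 0.23 / (4 × 5.67×10⁻⁸)]^(1/4) = (3.77×10⁹)^(1/4) = 248 K.

T_eq ≈ 248 K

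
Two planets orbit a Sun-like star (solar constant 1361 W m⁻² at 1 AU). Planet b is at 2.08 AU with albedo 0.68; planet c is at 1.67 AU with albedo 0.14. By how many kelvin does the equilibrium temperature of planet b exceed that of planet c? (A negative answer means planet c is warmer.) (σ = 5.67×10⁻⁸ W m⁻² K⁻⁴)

T_eq = [S₀(1−A)/(4σd²)]^(1/4), so T ∝ (1−A)^(1/4) / √d.
T₁ = [1361×0.32/(4×5.67×10⁻⁸×2.08²)]^(1/4) = 145.15 K.
T₂ = [1361×0.86/(4×5.67×10⁻⁸×1.67²)]^(1/4) = 207.41 K.

ΔT ≈ -62.3 K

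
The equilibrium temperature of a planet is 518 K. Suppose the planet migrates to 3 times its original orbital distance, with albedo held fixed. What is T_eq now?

T_eq ∝ L^(1/4) · d^(−1/2).
T′ = 518 / 3^(1/2) = 299 K.

T_eq ≈ 299 K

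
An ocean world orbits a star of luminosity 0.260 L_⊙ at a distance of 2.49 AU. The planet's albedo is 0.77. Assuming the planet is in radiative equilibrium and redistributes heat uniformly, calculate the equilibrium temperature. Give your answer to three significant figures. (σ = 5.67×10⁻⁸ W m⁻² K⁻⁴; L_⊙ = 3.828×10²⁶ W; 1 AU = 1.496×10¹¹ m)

T_eq ≈ 87.2 K

d = 2.49 AU = 3.73×10¹¹ m.
L = 0.260 × 3.828×10²⁶ = 9.95×10²⁵ W.
Flux: S = L/(4πd²) = 9.95×10²⁵/(4π×(3.73×10¹¹)²) = 57.1 W m⁻².
Energy balance: absorbed = emitted ⇒ πR²·S(1−A) = 4πR²·σT_eq⁴, so T_eq⁴ = S(1−A)/(4σ).
T_eq = [57.1 × 0.23 / (4 × 5.67×10⁻⁸)]^(1/4) = (5.79×10⁷)^(1/4) = 87.2 K.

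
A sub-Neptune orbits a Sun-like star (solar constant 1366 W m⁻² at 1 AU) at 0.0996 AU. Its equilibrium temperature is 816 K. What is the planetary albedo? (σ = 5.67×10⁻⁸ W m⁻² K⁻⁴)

A ≈ 0.27

Flux at 0.0996 AU: S = 1366/0.0996² = 1.38×10⁵ W m⁻².
From T_eq⁴ = S(1−A)/(4σ): 1−A = 4σT_eq⁴/S.
1−A = 4 × 5.67×10⁻⁸ × (816)⁴ / 1.38×10⁵ = 0.730.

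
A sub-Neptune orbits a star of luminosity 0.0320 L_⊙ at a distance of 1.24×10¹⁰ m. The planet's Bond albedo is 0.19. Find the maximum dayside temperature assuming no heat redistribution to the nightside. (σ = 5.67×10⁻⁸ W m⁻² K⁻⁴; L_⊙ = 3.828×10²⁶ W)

L = 0.0320 × 3.828×10²⁶ = 1.22×10²⁵ W.
Flux: S = L/(4πd²) = 1.22×10²⁵/(4π×(1.24×10¹⁰)²) = 6340 W m⁻².
With no redistribution each surface element balances locally: S(1−A) = σT⁴.
T = [6340 × 0.81 / 5.67×10⁻⁸]^(1/4) = (9.06×10¹⁰)^(1/4) = 549 K.

T_ss ≈ 549 K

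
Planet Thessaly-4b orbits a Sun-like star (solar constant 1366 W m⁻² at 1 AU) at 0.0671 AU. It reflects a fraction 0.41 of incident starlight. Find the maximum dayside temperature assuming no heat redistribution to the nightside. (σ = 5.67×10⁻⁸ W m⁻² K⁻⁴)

Flux at 0.0671 AU: S = 1366/0.0671² = 3.03×10⁵ W m⁻².
With no redistribution each surface element balances locally: S(1−A) = σT⁴.
T = [3.03×10⁵ × 0.59 / 5.67×10⁻⁸]^(1/4) = (3.16×10¹²)^(1/4) = 1330 K.

T_ss ≈ 1330 K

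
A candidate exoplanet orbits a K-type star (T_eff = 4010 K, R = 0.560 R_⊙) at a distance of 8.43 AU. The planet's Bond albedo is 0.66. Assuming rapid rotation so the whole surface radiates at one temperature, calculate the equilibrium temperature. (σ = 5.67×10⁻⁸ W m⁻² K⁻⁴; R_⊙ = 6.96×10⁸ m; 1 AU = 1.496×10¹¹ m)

T_eq ≈ 38.1 K

R_⋆ = 0.560 × 6.96×10⁸ = 3.90×10⁸ m.
d = 8.43 AU = 1.26×10¹² m.
L = 4πR_⋆²σT_⋆⁴ = 4π(3.90×10⁸)² × 5.67×10⁻⁸ × (4010)⁴ = 2.80×10²⁵ W.
S = L/(4πd²) = 1.40 W m⁻².
Energy balance: absorbed = emitted ⇒ πR²·S(1−A) = 4πR²·σT_eq⁴, so T_eq⁴ = S(1−A)/(4σ).
T_eq = [1.40 × 0.34 / (4 × 5.67×10⁻⁸)]^(1/4) = (2.10×10⁶)^(1/4) = 38.1 K.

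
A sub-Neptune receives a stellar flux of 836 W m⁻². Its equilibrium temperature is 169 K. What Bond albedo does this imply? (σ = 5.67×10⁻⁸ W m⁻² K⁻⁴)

From T_eq⁴ = S(1−A)/(4σ): 1−A = 4σT_eq⁴/S.
1−A = 4 × 5.67×10⁻⁸ × (169)⁴ / 836 = 0.221.

A ≈ 0.78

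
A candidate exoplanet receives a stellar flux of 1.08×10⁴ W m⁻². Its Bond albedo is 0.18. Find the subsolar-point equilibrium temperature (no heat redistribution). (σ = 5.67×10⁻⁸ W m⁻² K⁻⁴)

At the subsolar point the surface absorbs S(1−A) and emits σT⁴ per unit area — no factor of 4, since only the local patch is in balance.
T = [1.08×10⁴ × 0.82 / 5.67×10⁻⁸]^(1/4) = (1.56×10¹¹)^(1/4) = 629 K.

T_ss ≈ 629 K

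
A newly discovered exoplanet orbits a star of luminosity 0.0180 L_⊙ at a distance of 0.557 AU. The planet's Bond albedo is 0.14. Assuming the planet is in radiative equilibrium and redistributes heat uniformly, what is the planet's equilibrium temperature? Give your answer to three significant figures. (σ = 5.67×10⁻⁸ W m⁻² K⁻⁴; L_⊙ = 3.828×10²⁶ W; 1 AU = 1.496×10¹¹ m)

T_eq ≈ 132 K

d = 0.557 AU = 8.33×10¹⁰ m.
L = 0.0180 × 3.828×10²⁶ = 6.89×10²⁴ W.
Flux: S = L/(4πd²) = 6.89×10²⁴/(4π×(8.33×10¹⁰)²) = 79.0 W m⁻².
Energy balance: absorbed = emitted ⇒ πR²·S(1−A) = 4πR²·σT_eq⁴, so T_eq⁴ = S(1−A)/(4σ).
T_eq = [79.0 × 0.86 / (4 × 5.67×10⁻⁸)]^(1/4) = (2.99×10⁸)^(1/4) = 132 K.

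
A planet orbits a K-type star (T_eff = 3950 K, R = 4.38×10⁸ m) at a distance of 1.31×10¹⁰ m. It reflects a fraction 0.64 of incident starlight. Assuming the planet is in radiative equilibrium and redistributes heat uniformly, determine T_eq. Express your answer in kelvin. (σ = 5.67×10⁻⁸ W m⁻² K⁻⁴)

L = 4πR_⋆²σT_⋆⁴ = 4π(4.38×10⁸)² × 5.67×10⁻⁸ × (3950)⁴ = 3.33×10²⁵ W.
S = L/(4πd²) = 1.54×10⁴ W m⁻².
Energy balance: absorbed = emitted ⇒ πR²·S(1−A) = 4πR²·σT_eq⁴, so T_eq⁴ = S(1−A)/(4σ).
T_eq = [1.54×10⁴ × 0.36 / (4 × 5.67×10⁻⁸)]^(1/4) = (2.45×10¹⁰)^(1/4) = 396 K.

T_eq ≈ 396 K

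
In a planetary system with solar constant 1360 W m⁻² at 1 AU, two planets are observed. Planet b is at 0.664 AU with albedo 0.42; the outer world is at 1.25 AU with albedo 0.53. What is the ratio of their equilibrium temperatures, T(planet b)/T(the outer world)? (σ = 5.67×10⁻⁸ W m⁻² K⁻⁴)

T_eq = [S₀(1−A)/(4σd²)]^(1/4), so T ∝ (1−A)^(1/4) / √d.
T₁ = [1360×0.58/(4×5.67×10⁻⁸×0.664²)]^(1/4) = 298.02 K.
T₂ = [1360×0.47/(4×5.67×10⁻⁸×1.25²)]^(1/4) = 206.08 K.

T₁/T₂ ≈ 1.446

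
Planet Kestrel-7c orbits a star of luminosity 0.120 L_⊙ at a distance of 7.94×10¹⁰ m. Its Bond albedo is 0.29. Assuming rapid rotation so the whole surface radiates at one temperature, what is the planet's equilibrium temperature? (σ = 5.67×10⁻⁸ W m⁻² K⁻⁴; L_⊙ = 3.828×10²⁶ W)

T_eq ≈ 206 K

L = 0.120 × 3.828×10²⁶ = 4.59×10²⁵ W.
Flux: S = L/(4πd²) = 4.59×10²⁵/(4π×(7.94×10¹⁰)²) = 580 W m⁻².
Energy balance: absorbed = emitted ⇒ πR²·S(1−A) = 4πR²·σT_eq⁴, so T_eq⁴ = S(1−A)/(4σ).
T_eq = [580 × 0.71 / (4 × 5.67×10⁻⁸)]^(1/4) = (1.82×10⁹)^(1/4) = 206 K.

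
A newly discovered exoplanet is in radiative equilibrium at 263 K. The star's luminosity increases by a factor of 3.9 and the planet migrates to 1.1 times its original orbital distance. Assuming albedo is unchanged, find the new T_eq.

T_eq ∝ L^(1/4) · d^(−1/2).
T′ = 263 × 3.9^(1/4) / 1.1^(1/2) = 352 K.

T_eq ≈ 352 K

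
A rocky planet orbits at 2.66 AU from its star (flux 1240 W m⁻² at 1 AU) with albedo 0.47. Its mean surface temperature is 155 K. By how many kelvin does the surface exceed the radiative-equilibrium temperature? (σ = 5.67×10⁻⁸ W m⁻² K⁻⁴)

ΔT ≈ 12.7 K

S = 1240/2.66² = 175.3 W m⁻².
T_eq = [S(1−A)/(4σ)]^(1/4) = [175.3×0.53/(4×5.67×10⁻⁸)]^(1/4) = 142.3 K.
ΔT = T_surf − T_eq = 155 − 142.3.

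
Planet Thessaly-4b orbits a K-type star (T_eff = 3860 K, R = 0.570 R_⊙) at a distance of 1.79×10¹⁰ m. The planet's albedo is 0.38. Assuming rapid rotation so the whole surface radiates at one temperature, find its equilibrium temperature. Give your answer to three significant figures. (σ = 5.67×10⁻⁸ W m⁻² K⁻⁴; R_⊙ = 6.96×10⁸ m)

R_⋆ = 0.570 × 6.96×10⁸ = 3.97×10⁸ m.
L = 4πR_⋆²σT_⋆⁴ = 4π(3.97×10⁸)² × 5.67×10⁻⁸ × (3860)⁴ = 2.49×10²⁵ W.
S = L/(4πd²) = 6180 W m⁻².
Energy balance: absorbed = emitted ⇒ πR²·S(1−A) = 4πR²·σT_eq⁴, so T_eq⁴ = S(1−A)/(4σ).
T_eq = [6180 × 0.62 / (4 × 5.67×10⁻⁸)]^(1/4) = (1.69×10¹⁰)^(1/4) = 361 K.

T_eq ≈ 361 K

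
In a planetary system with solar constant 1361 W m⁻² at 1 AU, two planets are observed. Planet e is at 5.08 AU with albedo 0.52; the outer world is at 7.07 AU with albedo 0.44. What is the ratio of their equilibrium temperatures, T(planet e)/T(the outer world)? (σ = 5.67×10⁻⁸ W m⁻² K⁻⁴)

T_eq = [S₀(1−A)/(4σd²)]^(1/4), so T ∝ (1−A)^(1/4) / √d.
T₁ = [1361×0.48/(4×5.67×10⁻⁸×5.08²)]^(1/4) = 102.79 K.
T₂ = [1361×0.56/(4×5.67×10⁻⁸×7.07²)]^(1/4) = 90.55 K.

T₁/T₂ ≈ 1.135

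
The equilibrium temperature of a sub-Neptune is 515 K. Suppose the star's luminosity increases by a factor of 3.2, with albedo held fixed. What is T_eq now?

T_eq ∝ L^(1/4) · d^(−1/2).
T′ = 515 × 3.2^(1/4) = 689 K.

T_eq ≈ 689 K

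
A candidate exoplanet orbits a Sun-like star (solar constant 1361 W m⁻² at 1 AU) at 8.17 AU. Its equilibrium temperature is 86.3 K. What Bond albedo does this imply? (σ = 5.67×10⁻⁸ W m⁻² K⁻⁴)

A ≈ 0.38

Flux at 8.17 AU: S = 1361/8.17² = 20.4 W m⁻².
From T_eq⁴ = S(1−A)/(4σ): 1−A = 4σT_eq⁴/S.
1−A = 4 × 5.67×10⁻⁸ × (86.3)⁴ / 20.4 = 0.617.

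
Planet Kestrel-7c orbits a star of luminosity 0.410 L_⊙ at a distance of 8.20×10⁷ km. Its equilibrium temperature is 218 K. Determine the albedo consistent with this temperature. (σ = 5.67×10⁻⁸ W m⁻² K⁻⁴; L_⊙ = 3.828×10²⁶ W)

A ≈ 0.72

d = 8.20×10⁷ km = 8.20×10¹⁰ m.
L = 0.410 × 3.828×10²⁶ = 1.57×10²⁶ W.
Flux: S = L/(4πd²) = 1.57×10²⁶/(4π×(8.20×10¹⁰)²) = 1860 W m⁻².
From T_eq⁴ = S(1−A)/(4σ): 1−A = 4σT_eq⁴/S.
1−A = 4 × 5.67×10⁻⁸ × (218)⁴ / 1860 = 0.276.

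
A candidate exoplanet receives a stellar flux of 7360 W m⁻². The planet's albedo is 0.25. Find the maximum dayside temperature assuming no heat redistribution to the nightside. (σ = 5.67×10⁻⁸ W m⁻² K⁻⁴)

T_ss ≈ 559 K

With no redistribution each surface element balances locally: S(1−A) = σT⁴.
T = [7360 × 0.75 / 5.67×10⁻⁸]^(1/4) = (9.74×10¹⁰)^(1/4) = 559 K.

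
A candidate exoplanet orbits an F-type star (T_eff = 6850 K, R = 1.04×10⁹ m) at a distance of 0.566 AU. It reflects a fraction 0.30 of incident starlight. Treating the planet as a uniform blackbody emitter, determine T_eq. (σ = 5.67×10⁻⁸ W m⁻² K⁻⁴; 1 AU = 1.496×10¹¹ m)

d = 0.566 AU = 8.47×10¹⁰ m.
L = 4πR_⋆²σT_⋆⁴ = 4π(1.04×10⁹)² × 5.67×10⁻⁸ × (6850)⁴ = 1.70×10²⁷ W.
S = L/(4πd²) = 1.88×10⁴ W m⁻².
Energy balance: absorbed = emitted ⇒ πR²·S(1−A) = 4πR²·σT_eq⁴, so T_eq⁴ = S(1−A)/(4σ).
T_eq = [1.88×10⁴ × 0.70 / (4 × 5.67×10⁻⁸)]^(1/4) = (5.81×10¹⁰)^(1/4) = 491 K.

T_eq ≈ 491 K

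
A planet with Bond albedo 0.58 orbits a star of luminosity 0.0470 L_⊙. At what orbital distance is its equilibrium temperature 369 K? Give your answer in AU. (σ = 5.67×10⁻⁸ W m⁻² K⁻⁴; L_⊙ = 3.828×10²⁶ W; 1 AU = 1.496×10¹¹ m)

L = 0.0470 × 3.828×10²⁶ = 1.80×10²⁵ W.
From T_eq⁴ = L(1−A)/(16πσd²): d = √[L(1−A)/(16πσT_eq⁴)].
d = √[1.80×10²⁵ × 0.42 / (16π × 5.67×10⁻⁸ × (369)⁴)] = 1.20×10¹⁰ m = 0.0799 AU.

d ≈ 0.0799 AU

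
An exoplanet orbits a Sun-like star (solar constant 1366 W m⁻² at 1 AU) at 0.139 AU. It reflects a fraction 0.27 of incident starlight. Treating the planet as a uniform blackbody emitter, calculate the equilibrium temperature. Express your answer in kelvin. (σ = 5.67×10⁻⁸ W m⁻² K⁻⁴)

Flux at 0.139 AU: S = 1366/0.139² = 7.07×10⁴ W m⁻².
Energy balance: absorbed = emitted ⇒ πR²·S(1−A) = 4πR²·σT_eq⁴, so T_eq⁴ = S(1−A)/(4σ).
T_eq = [7.07×10⁴ × 0.73 / (4 × 5.67×10⁻⁸)]^(1/4) = (2.28×10¹¹)^(1/4) = 691 K.

T_eq ≈ 691 K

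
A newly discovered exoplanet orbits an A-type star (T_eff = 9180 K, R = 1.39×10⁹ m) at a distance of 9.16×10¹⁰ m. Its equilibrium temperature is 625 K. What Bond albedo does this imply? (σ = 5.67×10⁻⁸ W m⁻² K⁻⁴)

L = 4πR_⋆²σT_⋆⁴ = 4π(1.39×10⁹)² × 5.67×10⁻⁸ × (9180)⁴ = 9.78×10²⁷ W.
S = L/(4πd²) = 9.27×10⁴ W m⁻².
From T_eq⁴ = S(1−A)/(4σ): 1−A = 4σT_eq⁴/S.
1−A = 4 × 5.67×10⁻⁸ × (625)⁴ / 9.27×10⁴ = 0.373.

A ≈ 0.63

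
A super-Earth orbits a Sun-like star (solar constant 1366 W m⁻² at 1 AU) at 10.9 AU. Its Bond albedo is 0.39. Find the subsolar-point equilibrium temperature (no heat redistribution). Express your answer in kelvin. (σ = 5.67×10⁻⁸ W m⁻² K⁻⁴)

Flux at 10.9 AU: S = 1366/10.9² = 11.5 W m⁻².
At the subsolar point the surface absorbs S(1−A) and emits σT⁴ per unit area — no factor of 4, since only the local patch is in balance.
T = [11.5 × 0.61 / 5.67×10⁻⁸]^(1/4) = (1.24×10⁸)^(1/4) = 105 K.

T_ss ≈ 105 K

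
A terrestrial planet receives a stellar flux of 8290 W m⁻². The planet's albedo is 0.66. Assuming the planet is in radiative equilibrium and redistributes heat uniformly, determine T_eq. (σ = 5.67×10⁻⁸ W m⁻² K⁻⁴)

Energy balance: absorbed = emitted ⇒ πR²·S(1−A) = 4πR²·σT_eq⁴, so T_eq⁴ = S(1−A)/(4σ).
T_eq = [8290 × 0.34 / (4 × 5.67×10⁻⁸)]^(1/4) = (1.24×10¹⁰)^(1/4) = 334 K.

T_eq ≈ 334 K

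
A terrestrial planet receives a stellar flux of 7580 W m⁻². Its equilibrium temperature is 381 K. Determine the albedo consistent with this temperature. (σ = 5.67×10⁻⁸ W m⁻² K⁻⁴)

A ≈ 0.37

From T_eq⁴ = S(1−A)/(4σ): 1−A = 4σT_eq⁴/S.
1−A = 4 × 5.67×10⁻⁸ × (381)⁴ / 7580 = 0.630.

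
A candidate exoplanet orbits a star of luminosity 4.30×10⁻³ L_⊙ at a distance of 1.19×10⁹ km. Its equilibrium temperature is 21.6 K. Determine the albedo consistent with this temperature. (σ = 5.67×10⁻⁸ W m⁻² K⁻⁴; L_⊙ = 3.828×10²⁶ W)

A ≈ 0.47

d = 1.19×10⁹ km = 1.19×10¹² m.
L = 4.30×10⁻³ × 3.828×10²⁶ = 1.65×10²⁴ W.
Flux: S = L/(4πd²) = 1.65×10²⁴/(4π×(1.19×10¹²)²) = 0.0925 W m⁻².
From T_eq⁴ = S(1−A)/(4σ): 1−A = 4σT_eq⁴/S.
1−A = 4 × 5.67×10⁻⁸ × (21.6)⁴ / 0.0925 = 0.534.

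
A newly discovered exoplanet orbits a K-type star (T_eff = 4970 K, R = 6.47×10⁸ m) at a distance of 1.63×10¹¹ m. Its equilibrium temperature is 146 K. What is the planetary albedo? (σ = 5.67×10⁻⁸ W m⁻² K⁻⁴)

A ≈ 0.81

L = 4πR_⋆²σT_⋆⁴ = 4π(6.47×10⁸)² × 5.67×10⁻⁸ × (4970)⁴ = 1.82×10²⁶ W.
S = L/(4πd²) = 545 W m⁻².
From T_eq⁴ = S(1−A)/(4σ): 1−A = 4σT_eq⁴/S.
1−A = 4 × 5.67×10⁻⁸ × (146)⁴ / 545 = 0.189.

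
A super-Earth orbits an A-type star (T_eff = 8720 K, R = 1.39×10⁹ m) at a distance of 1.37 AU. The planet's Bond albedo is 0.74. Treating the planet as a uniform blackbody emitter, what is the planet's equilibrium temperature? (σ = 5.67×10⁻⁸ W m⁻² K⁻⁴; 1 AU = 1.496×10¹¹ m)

T_eq ≈ 363 K

d = 1.37 AU = 2.05×10¹¹ m.
L = 4πR_⋆²σT_⋆⁴ = 4π(1.39×10⁹)² × 5.67×10⁻⁸ × (8720)⁴ = 7.96×10²⁷ W.
S = L/(4πd²) = 1.51×10⁴ W m⁻².
Energy balance: absorbed = emitted ⇒ πR²·S(1−A) = 4πR²·σT_eq⁴, so T_eq⁴ = S(1−A)/(4σ).
T_eq = [1.51×10⁴ × 0.26 / (4 × 5.67×10⁻⁸)]^(1/4) = (1.73×10¹⁰)^(1/4) = 363 K.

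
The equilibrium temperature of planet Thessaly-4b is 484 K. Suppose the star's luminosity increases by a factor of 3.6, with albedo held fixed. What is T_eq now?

T_eq ≈ 667 K

T_eq ∝ L^(1/4) · d^(−1/2).
T′ = 484 × 3.6^(1/4) = 667 K.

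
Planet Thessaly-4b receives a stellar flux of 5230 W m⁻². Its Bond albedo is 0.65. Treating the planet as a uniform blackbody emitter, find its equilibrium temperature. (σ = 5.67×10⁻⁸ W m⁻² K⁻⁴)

Energy balance: absorbed = emitted ⇒ πR²·S(1−A) = 4πR²·σT_eq⁴, so T_eq⁴ = S(1−A)/(4σ).
T_eq = [5230 × 0.35 / (4 × 5.67×10⁻⁸)]^(1/4) = (8.07×10⁹)^(1/4) = 300 K.

T_eq ≈ 300 K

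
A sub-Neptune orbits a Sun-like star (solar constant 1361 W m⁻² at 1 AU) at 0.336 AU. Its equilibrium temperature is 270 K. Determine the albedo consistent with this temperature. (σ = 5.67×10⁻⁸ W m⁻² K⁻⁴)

A ≈ 0.90

Flux at 0.336 AU: S = 1361/0.336² = 1.21×10⁴ W m⁻².
From T_eq⁴ = S(1−A)/(4σ): 1−A = 4σT_eq⁴/S.
1−A = 4 × 5.67×10⁻⁸ × (270)⁴ / 1.21×10⁴ = 0.100.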